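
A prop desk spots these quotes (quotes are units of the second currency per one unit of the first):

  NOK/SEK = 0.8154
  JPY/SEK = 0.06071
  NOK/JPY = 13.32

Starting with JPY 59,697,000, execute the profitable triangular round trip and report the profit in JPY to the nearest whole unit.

Profit: JPY 497,770

Profitable loop is JPY → NOK → SEK → JPY:
JPY 59,697,000 ÷ 13.32 = NOK 4,481,756.76
NOK 4,481,756.76 × 0.8154 = SEK 3,654,424.46
SEK 3,654,424.46 ÷ 0.06071 = JPY 60,194,770
Profit = JPY 60,194,770 − JPY 59,697,000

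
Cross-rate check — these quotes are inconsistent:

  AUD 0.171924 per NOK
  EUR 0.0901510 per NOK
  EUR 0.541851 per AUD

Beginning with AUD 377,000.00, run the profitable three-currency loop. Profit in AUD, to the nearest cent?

Profitable loop is AUD → EUR → NOK → AUD:
AUD 377,000.00 × 0.541851 = EUR 204,277.83
EUR 204,277.83 ÷ 0.0901510 = NOK 2,265,951.87
NOK 2,265,951.87 × 0.171924 = AUD 389,571.51
Profit = AUD 389,571.51 − AUD 377,000.00

Profit: AUD 12,571.51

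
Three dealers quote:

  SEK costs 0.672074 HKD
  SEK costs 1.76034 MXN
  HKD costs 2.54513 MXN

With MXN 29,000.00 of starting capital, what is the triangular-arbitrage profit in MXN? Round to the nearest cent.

Profitable loop is MXN → HKD → SEK → MXN:
MXN 29,000.00 ÷ 2.54513 = HKD 11,394.31
HKD 11,394.31 ÷ 0.672074 = SEK 16,953.95
SEK 16,953.95 × 1.76034 = MXN 29,844.72
Profit = MXN 29,844.72 − MXN 29,000.00

Profit: MXN 844.72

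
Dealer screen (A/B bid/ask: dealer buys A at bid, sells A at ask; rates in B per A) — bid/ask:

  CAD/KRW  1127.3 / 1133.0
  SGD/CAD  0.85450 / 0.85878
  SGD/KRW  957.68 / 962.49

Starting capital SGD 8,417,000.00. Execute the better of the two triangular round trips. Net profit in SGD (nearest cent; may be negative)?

Net profit: SGD 6,889.77

Best loop SGD → CAD → KRW → SGD:
SGD 8,417,000.00 × 0.85450 (sell SGD at bid) = CAD 7,192,326.50
CAD 7,192,326.50 × 1127.3 (sell CAD at bid) = KRW 8,107,909,663
KRW 8,107,909,663 ÷ 962.49 (buy SGD at ask) = SGD 8,423,889.77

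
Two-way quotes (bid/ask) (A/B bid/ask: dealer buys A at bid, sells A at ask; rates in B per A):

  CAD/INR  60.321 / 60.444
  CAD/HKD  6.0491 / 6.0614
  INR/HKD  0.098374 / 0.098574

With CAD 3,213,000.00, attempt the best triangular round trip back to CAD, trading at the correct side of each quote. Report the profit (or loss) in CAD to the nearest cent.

Net profit: CAD 49,014.69

Best loop CAD → HKD → INR → CAD:
CAD 3,213,000.00 × 6.0491 (sell CAD at bid) = HKD 19,435,758.30
HKD 19,435,758.30 ÷ 0.098574 (buy INR at ask) = INR 197,169,216.02
INR 197,169,216.02 ÷ 60.444 (buy CAD at ask) = CAD 3,262,014.69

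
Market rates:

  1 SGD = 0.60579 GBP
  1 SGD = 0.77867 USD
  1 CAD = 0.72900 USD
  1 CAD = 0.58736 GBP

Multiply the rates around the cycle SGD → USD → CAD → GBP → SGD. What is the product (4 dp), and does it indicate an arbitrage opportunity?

1.0356 (arbitrage exists)

Around SGD → USD → CAD → GBP → SGD: 1 × 0.77867 ÷ 0.72900 × 0.58736 ÷ 0.60579 = 1.035638
Product > 1; profitable direction is SGD → USD → CAD → GBP → SGD.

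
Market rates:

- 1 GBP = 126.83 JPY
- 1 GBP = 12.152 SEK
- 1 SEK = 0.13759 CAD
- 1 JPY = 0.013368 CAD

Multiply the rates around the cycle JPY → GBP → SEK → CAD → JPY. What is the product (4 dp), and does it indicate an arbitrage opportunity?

Around JPY → GBP → SEK → CAD → JPY: 1 ÷ 126.83 × 12.152 × 0.13759 ÷ 0.013368 = 0.986157
Product < 1; profitable direction is JPY → CAD → SEK → GBP → JPY.

0.9862 (arbitrage exists)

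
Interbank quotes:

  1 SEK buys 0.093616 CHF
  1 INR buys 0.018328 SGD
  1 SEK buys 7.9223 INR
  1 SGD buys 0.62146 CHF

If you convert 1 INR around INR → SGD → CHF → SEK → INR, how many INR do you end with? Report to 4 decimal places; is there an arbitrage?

Around INR → SGD → CHF → SEK → INR: 1 × 0.018328 × 0.62146 ÷ 0.093616 × 7.9223 = 0.963894
Product < 1; profitable direction is INR → SEK → CHF → SGD → INR.

0.9639 (arbitrage exists)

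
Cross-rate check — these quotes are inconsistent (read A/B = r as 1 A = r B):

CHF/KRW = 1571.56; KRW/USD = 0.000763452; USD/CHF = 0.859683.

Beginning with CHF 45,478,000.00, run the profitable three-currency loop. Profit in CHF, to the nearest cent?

Profit: CHF 1,430,592.24

Profitable loop is CHF → KRW → USD → CHF:
CHF 45,478,000.00 × 1571.56 = KRW 71,471,405,680
KRW 71,471,405,680 × 0.000763452 = USD 54,564,987.61
USD 54,564,987.61 × 0.859683 = CHF 46,908,592.24
Profit = CHF 46,908,592.24 − CHF 45,478,000.00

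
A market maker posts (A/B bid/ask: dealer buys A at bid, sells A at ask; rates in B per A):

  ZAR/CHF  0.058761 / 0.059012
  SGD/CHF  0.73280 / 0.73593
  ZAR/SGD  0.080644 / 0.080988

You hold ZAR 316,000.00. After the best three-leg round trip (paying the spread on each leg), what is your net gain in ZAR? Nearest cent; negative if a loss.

Best loop ZAR → SGD → CHF → ZAR:
ZAR 316,000.00 × 0.080644 (sell ZAR at bid) = SGD 25,483.50
SGD 25,483.50 × 0.73280 (sell SGD at bid) = CHF 18,674.31
CHF 18,674.31 ÷ 0.059012 (buy ZAR at ask) = ZAR 316,449.40

Net profit: ZAR 449.40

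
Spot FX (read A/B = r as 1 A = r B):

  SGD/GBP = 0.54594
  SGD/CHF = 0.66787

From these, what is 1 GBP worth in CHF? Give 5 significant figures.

1 GBP ÷ 0.54594 = 1.8317 SGD
1.8317 SGD × 0.66787 = 1.22334 CHF

GBP/CHF = 1.2233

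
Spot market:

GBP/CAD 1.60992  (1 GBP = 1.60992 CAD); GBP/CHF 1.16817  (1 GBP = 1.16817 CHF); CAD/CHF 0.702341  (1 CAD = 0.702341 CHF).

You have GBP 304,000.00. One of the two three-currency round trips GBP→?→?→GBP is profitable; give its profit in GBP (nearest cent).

Profit: GBP 10,070.62

Profitable loop is GBP → CHF → CAD → GBP:
GBP 304,000.00 × 1.16817 = CHF 355,123.68
CHF 355,123.68 ÷ 0.702341 = CAD 505,628.58
CAD 505,628.58 ÷ 1.60992 = GBP 314,070.62
Profit = GBP 314,070.62 − GBP 304,000.00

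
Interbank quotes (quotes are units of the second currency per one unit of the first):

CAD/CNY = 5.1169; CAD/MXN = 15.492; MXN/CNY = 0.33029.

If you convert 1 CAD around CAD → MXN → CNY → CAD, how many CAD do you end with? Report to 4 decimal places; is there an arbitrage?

1.0000 (no arbitrage)

Around CAD → MXN → CNY → CAD: 1 × 15.492 × 0.33029 ÷ 5.1169 = 0.999991
Product ≈ 1 (deviation 0.001%, within rounding noise).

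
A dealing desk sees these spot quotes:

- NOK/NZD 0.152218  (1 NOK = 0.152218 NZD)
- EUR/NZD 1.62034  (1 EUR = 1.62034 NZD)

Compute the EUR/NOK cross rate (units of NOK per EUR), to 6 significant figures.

EUR/NOK = 10.6449

1 EUR × 1.62034 = 1.62034 NZD
1.62034 NZD ÷ 0.152218 = 10.6449 NOK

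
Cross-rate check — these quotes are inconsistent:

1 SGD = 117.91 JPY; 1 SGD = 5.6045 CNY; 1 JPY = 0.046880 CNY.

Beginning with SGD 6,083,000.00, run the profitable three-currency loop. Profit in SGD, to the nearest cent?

Profit: SGD 84,603.52

Profitable loop is SGD → CNY → JPY → SGD:
SGD 6,083,000.00 × 5.6045 = CNY 34,092,173.50
CNY 34,092,173.50 ÷ 0.046880 = JPY 727,222,131
JPY 727,222,131 ÷ 117.91 = SGD 6,167,603.52
Profit = SGD 6,167,603.52 − SGD 6,083,000.00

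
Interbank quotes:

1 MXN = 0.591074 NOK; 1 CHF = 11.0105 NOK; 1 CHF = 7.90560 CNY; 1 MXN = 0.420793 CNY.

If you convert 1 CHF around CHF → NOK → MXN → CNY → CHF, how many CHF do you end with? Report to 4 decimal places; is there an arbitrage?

0.9915 (arbitrage exists)

Around CHF → NOK → MXN → CNY → CHF: 1 × 11.0105 ÷ 0.591074 × 0.420793 ÷ 7.90560 = 0.991514
Product < 1; profitable direction is CHF → CNY → MXN → NOK → CHF.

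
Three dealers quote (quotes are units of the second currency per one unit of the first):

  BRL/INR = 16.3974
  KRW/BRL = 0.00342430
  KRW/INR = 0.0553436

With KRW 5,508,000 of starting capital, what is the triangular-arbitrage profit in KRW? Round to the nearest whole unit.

Profit: KRW 80,218

Profitable loop is KRW → BRL → INR → KRW:
KRW 5,508,000 × 0.00342430 = BRL 18,861.04
BRL 18,861.04 × 16.3974 = INR 309,272.09
INR 309,272.09 ÷ 0.0553436 = KRW 5,588,218
Profit = KRW 5,588,218 − KRW 5,508,000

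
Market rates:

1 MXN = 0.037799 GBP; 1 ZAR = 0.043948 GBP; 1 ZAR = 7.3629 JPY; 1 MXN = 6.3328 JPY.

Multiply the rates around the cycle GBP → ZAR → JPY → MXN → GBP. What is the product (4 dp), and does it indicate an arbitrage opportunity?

1.0000 (no arbitrage)

Around GBP → ZAR → JPY → MXN → GBP: 1 ÷ 0.043948 × 7.3629 ÷ 6.3328 × 0.037799 = 0.999987
Product ≈ 1 (deviation 0.001%, within rounding noise).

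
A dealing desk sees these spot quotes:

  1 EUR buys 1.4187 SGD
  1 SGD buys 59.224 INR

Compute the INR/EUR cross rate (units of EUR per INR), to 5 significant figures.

INR/EUR = 0.011902

1 INR ÷ 59.224 = 0.016885 SGD
0.016885 SGD ÷ 1.4187 = 0.0119018 EUR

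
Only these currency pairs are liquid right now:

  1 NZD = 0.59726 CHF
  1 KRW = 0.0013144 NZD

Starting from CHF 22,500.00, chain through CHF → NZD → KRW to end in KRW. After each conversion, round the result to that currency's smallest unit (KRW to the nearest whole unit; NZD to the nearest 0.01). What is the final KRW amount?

CHF 22,500.00 ÷ 0.59726 = NZD 37,672.04
NZD 37,672.04 ÷ 0.0013144 = KRW 28,661,016

KRW 28,661,016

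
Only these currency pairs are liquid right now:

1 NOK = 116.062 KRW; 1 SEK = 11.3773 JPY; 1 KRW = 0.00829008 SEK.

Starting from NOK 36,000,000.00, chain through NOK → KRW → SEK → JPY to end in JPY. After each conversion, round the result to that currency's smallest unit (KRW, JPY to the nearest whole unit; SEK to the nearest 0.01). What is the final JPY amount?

JPY 394,085,524

NOK 36,000,000.00 × 116.062 = KRW 4,178,232,000
KRW 4,178,232,000 × 0.00829008 = SEK 34,637,877.54
SEK 34,637,877.54 × 11.3773 = JPY 394,085,524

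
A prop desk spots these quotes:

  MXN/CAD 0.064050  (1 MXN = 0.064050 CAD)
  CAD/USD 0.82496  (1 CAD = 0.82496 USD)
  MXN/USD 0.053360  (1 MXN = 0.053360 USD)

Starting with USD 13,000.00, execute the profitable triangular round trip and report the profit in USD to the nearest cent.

Profit: USD 128.26

Profitable loop is USD → CAD → MXN → USD:
USD 13,000.00 ÷ 0.82496 = CAD 15,758.34
CAD 15,758.34 ÷ 0.064050 = MXN 246,031.85
MXN 246,031.85 × 0.053360 = USD 13,128.26
Profit = USD 13,128.26 − USD 13,000.00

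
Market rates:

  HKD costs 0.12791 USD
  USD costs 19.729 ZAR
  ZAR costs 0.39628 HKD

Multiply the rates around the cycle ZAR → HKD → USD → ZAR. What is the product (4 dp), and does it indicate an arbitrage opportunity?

1.0000 (no arbitrage)

Around ZAR → HKD → USD → ZAR: 1 × 0.39628 × 0.12791 × 19.729 = 1.000027
Product ≈ 1 (deviation 0.003%, within rounding noise).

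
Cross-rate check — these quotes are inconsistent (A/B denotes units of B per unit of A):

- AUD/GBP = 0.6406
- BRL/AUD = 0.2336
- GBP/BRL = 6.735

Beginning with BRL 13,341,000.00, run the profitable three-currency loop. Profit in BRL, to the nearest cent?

Profit: BRL 104,772.44

Profitable loop is BRL → AUD → GBP → BRL:
BRL 13,341,000.00 × 0.2336 = AUD 3,116,457.60
AUD 3,116,457.60 × 0.6406 = GBP 1,996,402.74
GBP 1,996,402.74 × 6.735 = BRL 13,445,772.44
Profit = BRL 13,445,772.44 − BRL 13,341,000.00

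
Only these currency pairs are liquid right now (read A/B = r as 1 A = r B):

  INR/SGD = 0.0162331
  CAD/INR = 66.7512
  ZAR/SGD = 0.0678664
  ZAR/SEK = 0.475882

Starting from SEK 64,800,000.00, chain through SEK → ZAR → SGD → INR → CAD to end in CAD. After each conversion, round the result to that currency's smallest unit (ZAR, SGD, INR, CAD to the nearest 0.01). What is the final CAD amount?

CAD 8,528,447.86

SEK 64,800,000.00 ÷ 0.475882 = ZAR 136,168,209.77
ZAR 136,168,209.77 × 0.0678664 = SGD 9,241,246.19
SGD 9,241,246.19 ÷ 0.0162331 = INR 569,284,128.72
INR 569,284,128.72 ÷ 66.7512 = CAD 8,528,447.86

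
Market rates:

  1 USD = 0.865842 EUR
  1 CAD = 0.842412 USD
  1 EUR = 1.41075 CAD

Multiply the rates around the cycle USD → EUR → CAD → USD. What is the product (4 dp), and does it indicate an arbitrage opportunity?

Around USD → EUR → CAD → USD: 1 × 0.865842 × 1.41075 × 0.842412 = 1.028995
Product > 1; profitable direction is USD → EUR → CAD → USD.

1.0290 (arbitrage exists)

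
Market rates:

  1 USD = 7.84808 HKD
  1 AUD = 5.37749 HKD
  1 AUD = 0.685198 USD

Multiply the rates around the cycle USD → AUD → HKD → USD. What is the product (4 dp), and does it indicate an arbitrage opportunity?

1.0000 (no arbitrage)

Around USD → AUD → HKD → USD: 1 ÷ 0.685198 × 5.37749 ÷ 7.84808 = 1.000000
Product ≈ 1 (deviation 0.000%, within rounding noise).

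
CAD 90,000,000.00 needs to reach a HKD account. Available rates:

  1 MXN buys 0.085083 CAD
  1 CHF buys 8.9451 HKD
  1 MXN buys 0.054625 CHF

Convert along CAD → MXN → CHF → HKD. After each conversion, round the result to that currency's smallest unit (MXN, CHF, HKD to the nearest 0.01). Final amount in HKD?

HKD 516,864,095.91

CAD 90,000,000.00 ÷ 0.085083 = MXN 1,057,790,627.98
MXN 1,057,790,627.98 × 0.054625 = CHF 57,781,813.05
CHF 57,781,813.05 × 8.9451 = HKD 516,864,095.91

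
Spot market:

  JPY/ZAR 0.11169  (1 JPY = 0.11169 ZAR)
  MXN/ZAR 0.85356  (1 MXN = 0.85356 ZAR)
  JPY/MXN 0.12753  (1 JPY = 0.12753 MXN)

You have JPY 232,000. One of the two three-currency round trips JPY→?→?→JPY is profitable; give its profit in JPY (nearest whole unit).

Profit: JPY 6,043

Profitable loop is JPY → ZAR → MXN → JPY:
JPY 232,000 × 0.11169 = ZAR 25,912.08
ZAR 25,912.08 ÷ 0.85356 = MXN 30,357.65
MXN 30,357.65 ÷ 0.12753 = JPY 238,043
Profit = JPY 238,043 − JPY 232,000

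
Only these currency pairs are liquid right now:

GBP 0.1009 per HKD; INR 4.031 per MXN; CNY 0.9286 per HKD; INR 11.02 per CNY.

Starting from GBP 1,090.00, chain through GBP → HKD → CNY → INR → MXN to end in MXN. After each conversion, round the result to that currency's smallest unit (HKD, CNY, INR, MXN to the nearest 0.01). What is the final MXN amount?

MXN 27,424.14

GBP 1,090.00 ÷ 0.1009 = HKD 10,802.78
HKD 10,802.78 × 0.9286 = CNY 10,031.46
CNY 10,031.46 × 11.02 = INR 110,546.69
INR 110,546.69 ÷ 4.031 = MXN 27,424.14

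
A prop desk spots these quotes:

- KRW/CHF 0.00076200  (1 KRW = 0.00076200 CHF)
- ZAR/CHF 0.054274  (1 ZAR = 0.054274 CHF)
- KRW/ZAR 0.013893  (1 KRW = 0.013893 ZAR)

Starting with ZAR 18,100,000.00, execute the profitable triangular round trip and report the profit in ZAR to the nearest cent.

Profit: ZAR 191,346.64

Profitable loop is ZAR → KRW → CHF → ZAR:
ZAR 18,100,000.00 ÷ 0.013893 = KRW 1,302,814,367
KRW 1,302,814,367 × 0.00076200 = CHF 992,744.55
CHF 992,744.55 ÷ 0.054274 = ZAR 18,291,346.64
Profit = ZAR 18,291,346.64 − ZAR 18,100,000.00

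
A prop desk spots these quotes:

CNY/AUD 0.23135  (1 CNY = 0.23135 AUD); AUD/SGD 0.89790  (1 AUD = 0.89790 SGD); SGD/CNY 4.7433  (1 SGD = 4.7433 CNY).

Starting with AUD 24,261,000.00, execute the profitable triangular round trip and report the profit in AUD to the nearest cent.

Profit: AUD 361,413.99

Profitable loop is AUD → CNY → SGD → AUD:
AUD 24,261,000.00 ÷ 0.23135 = CNY 104,867,084.50
CNY 104,867,084.50 ÷ 4.7433 = SGD 22,108,465.52
SGD 22,108,465.52 ÷ 0.89790 = AUD 24,622,413.99
Profit = AUD 24,622,413.99 − AUD 24,261,000.00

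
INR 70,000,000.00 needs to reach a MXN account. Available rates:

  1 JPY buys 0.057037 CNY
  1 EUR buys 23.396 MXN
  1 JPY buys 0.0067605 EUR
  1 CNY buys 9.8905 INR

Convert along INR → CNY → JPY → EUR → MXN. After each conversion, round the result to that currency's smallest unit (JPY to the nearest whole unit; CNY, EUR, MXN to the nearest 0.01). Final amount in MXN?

MXN 19,626,531.23

INR 70,000,000.00 ÷ 9.8905 = CNY 7,077,498.61
CNY 7,077,498.61 ÷ 0.057037 = JPY 124,086,095
JPY 124,086,095 × 0.0067605 = EUR 838,884.05
EUR 838,884.05 × 23.396 = MXN 19,626,531.23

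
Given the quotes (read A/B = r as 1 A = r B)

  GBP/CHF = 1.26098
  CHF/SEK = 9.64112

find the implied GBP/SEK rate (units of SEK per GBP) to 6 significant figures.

1 GBP × 1.26098 = 1.26098 CHF
1.26098 CHF × 9.64112 = 12.1573 SEK

GBP/SEK = 12.1573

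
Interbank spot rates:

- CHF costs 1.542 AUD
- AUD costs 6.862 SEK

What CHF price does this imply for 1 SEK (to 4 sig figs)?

SEK/CHF = 0.09451

1 SEK ÷ 6.862 = 0.14573 AUD
0.14573 AUD ÷ 1.542 = 0.0945072 CHF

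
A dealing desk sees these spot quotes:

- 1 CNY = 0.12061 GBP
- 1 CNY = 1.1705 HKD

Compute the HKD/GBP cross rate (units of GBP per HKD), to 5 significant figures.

1 HKD ÷ 1.1705 = 0.854336 CNY
0.854336 CNY × 0.12061 = 0.103041 GBP

HKD/GBP = 0.10304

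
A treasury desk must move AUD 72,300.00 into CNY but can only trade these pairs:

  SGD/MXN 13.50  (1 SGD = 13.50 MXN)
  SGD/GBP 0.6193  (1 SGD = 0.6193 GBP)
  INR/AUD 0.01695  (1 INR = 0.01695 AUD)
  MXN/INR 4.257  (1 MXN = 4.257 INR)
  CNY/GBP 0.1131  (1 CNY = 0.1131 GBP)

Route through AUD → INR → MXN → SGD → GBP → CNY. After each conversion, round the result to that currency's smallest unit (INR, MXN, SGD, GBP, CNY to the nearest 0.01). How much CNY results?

CNY 406,414.94

AUD 72,300.00 ÷ 0.01695 = INR 4,265,486.73
INR 4,265,486.73 ÷ 4.257 = MXN 1,001,993.59
MXN 1,001,993.59 ÷ 13.50 = SGD 74,221.75
SGD 74,221.75 × 0.6193 = GBP 45,965.53
GBP 45,965.53 ÷ 0.1131 = CNY 406,414.94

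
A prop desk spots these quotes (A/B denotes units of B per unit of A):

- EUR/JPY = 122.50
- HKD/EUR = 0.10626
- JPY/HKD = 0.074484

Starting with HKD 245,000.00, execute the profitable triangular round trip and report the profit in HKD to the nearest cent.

Profit: HKD 7,695.32

Profitable loop is HKD → JPY → EUR → HKD:
HKD 245,000.00 ÷ 0.074484 = JPY 3,289,297
JPY 3,289,297 ÷ 122.50 = EUR 26,851.40
EUR 26,851.40 ÷ 0.10626 = HKD 252,695.32
Profit = HKD 252,695.32 − HKD 245,000.00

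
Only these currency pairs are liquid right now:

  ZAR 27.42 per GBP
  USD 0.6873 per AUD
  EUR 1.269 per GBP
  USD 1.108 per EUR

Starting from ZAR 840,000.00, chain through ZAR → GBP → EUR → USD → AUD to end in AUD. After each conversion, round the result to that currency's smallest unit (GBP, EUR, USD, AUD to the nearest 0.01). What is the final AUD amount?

ZAR 840,000.00 ÷ 27.42 = GBP 30,634.57
GBP 30,634.57 × 1.269 = EUR 38,875.27
EUR 38,875.27 × 1.108 = USD 43,073.80
USD 43,073.80 ÷ 0.6873 = AUD 62,671.03

AUD 62,671.03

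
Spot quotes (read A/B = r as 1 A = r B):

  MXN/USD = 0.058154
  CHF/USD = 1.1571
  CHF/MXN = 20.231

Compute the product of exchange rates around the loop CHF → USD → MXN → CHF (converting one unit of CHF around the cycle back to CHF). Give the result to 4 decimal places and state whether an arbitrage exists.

0.9835 (arbitrage exists)

Around CHF → USD → MXN → CHF: 1 × 1.1571 ÷ 0.058154 ÷ 20.231 = 0.983499
Product < 1; profitable direction is CHF → MXN → USD → CHF.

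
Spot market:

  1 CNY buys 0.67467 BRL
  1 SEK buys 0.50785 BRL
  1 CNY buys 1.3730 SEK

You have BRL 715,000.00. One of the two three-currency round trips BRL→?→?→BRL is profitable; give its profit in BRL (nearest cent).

Profitable loop is BRL → CNY → SEK → BRL:
BRL 715,000.00 ÷ 0.67467 = CNY 1,059,777.37
CNY 1,059,777.37 × 1.3730 = SEK 1,455,074.33
SEK 1,455,074.33 × 0.50785 = BRL 738,959.50
Profit = BRL 738,959.50 − BRL 715,000.00

Profit: BRL 23,959.50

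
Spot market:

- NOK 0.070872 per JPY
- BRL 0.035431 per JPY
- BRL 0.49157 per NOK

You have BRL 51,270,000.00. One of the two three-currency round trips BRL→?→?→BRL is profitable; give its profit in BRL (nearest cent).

Profit: BRL 871,877.89

Profitable loop is BRL → NOK → JPY → BRL:
BRL 51,270,000.00 ÷ 0.49157 = NOK 104,298,472.24
NOK 104,298,472.24 ÷ 0.070872 = JPY 1,471,645,674
JPY 1,471,645,674 × 0.035431 = BRL 52,141,877.89
Profit = BRL 52,141,877.89 − BRL 51,270,000.00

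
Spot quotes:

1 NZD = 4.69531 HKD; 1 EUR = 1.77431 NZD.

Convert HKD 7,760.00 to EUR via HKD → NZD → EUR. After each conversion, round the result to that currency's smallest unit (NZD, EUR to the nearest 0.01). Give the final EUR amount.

HKD 7,760.00 ÷ 4.69531 = NZD 1,652.71
NZD 1,652.71 ÷ 1.77431 = EUR 931.47

EUR 931.47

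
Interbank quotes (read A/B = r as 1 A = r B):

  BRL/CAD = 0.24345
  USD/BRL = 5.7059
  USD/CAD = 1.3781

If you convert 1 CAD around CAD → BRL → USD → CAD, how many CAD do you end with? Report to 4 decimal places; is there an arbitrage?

Around CAD → BRL → USD → CAD: 1 ÷ 0.24345 ÷ 5.7059 × 1.3781 = 0.992080
Product < 1; profitable direction is CAD → USD → BRL → CAD.

0.9921 (arbitrage exists)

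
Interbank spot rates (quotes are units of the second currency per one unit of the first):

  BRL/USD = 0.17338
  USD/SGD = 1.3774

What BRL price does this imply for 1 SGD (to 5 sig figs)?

1 SGD ÷ 1.3774 = 0.726006 USD
0.726006 USD ÷ 0.17338 = 4.18737 BRL

SGD/BRL = 4.1874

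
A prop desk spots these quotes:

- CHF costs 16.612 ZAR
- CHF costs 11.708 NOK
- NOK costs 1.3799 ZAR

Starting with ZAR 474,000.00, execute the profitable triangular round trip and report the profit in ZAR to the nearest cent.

Profit: ZAR 13,382.50

Profitable loop is ZAR → NOK → CHF → ZAR:
ZAR 474,000.00 ÷ 1.3799 = NOK 343,503.15
NOK 343,503.15 ÷ 11.708 = CHF 29,339.18
CHF 29,339.18 × 16.612 = ZAR 487,382.50
Profit = ZAR 487,382.50 − ZAR 474,000.00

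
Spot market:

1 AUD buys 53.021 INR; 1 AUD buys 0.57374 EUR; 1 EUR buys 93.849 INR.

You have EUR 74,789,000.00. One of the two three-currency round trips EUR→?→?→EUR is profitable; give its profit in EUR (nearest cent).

Profitable loop is EUR → INR → AUD → EUR:
EUR 74,789,000.00 × 93.849 = INR 7,018,872,861.00
INR 7,018,872,861.00 ÷ 53.021 = AUD 132,379,111.31
AUD 132,379,111.31 × 0.57374 = EUR 75,951,191.33
Profit = EUR 75,951,191.33 − EUR 74,789,000.00

Profit: EUR 1,162,191.33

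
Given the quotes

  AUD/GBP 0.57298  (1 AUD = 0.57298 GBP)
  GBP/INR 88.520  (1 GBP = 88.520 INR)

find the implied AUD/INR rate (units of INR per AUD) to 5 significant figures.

AUD/INR = 50.720

1 AUD × 0.57298 = 0.57298 GBP
0.57298 GBP × 88.520 = 50.7202 INR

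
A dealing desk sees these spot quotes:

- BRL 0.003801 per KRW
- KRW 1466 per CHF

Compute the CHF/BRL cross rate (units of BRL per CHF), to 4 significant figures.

1 CHF × 1466 = 1466 KRW
1466 KRW × 0.003801 = 5.57227 BRL

CHF/BRL = 5.572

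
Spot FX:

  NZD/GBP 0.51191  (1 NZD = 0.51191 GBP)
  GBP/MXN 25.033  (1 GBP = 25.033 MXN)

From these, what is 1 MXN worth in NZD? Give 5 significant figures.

1 MXN ÷ 25.033 = 0.0399473 GBP
0.0399473 GBP ÷ 0.51191 = 0.0780357 NZD

MXN/NZD = 0.078036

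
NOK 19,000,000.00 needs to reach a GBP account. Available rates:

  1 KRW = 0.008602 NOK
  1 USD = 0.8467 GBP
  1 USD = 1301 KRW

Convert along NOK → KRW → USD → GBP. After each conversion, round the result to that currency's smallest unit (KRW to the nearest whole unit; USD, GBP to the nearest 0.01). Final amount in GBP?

GBP 1,437,495.27

NOK 19,000,000.00 ÷ 0.008602 = KRW 2,208,788,654
KRW 2,208,788,654 ÷ 1301 = USD 1,697,762.22
USD 1,697,762.22 × 0.8467 = GBP 1,437,495.27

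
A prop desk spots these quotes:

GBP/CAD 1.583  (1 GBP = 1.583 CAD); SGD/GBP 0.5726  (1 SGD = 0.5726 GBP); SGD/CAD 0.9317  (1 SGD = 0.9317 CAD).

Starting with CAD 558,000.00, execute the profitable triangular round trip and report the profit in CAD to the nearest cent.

Profitable loop is CAD → GBP → SGD → CAD:
CAD 558,000.00 ÷ 1.583 = GBP 352,495.26
GBP 352,495.26 ÷ 0.5726 = SGD 615,604.72
SGD 615,604.72 × 0.9317 = CAD 573,558.92
Profit = CAD 573,558.92 − CAD 558,000.00

Profit: CAD 15,558.92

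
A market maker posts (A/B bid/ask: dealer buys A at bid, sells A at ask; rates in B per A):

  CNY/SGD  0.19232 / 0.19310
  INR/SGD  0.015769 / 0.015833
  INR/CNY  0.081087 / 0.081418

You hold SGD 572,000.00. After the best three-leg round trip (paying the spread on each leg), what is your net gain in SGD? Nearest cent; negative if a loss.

Net profit: SGD 1,716.68

Best loop SGD → CNY → INR → SGD:
SGD 572,000.00 ÷ 0.19310 (buy CNY at ask) = CNY 2,962,195.75
CNY 2,962,195.75 ÷ 0.081418 (buy INR at ask) = INR 36,382,565.94
INR 36,382,565.94 × 0.015769 (sell INR at bid) = SGD 573,716.68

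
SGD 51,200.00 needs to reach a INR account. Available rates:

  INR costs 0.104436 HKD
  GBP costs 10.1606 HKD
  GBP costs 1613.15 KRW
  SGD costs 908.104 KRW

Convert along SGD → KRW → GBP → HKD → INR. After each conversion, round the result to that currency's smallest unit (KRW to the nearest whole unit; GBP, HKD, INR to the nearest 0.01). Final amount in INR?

INR 2,804,141.10

SGD 51,200.00 × 908.104 = KRW 46,494,925
KRW 46,494,925 ÷ 1613.15 = GBP 28,822.44
GBP 28,822.44 × 10.1606 = HKD 292,853.28
HKD 292,853.28 ÷ 0.104436 = INR 2,804,141.10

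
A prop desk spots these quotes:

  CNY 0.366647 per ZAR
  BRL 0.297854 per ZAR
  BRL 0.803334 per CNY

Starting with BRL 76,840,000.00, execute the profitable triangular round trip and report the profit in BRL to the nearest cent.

Profit: BRL 864,560.58

Profitable loop is BRL → CNY → ZAR → BRL:
BRL 76,840,000.00 ÷ 0.803334 = CNY 95,651,372.90
CNY 95,651,372.90 ÷ 0.366647 = ZAR 260,881,373.37
ZAR 260,881,373.37 × 0.297854 = BRL 77,704,560.58
Profit = BRL 77,704,560.58 − BRL 76,840,000.00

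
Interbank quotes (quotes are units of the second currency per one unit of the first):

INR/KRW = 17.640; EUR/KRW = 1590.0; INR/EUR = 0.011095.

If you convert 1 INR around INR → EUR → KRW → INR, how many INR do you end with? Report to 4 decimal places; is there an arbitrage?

1.0001 (no arbitrage)

Around INR → EUR → KRW → INR: 1 × 0.011095 × 1590.0 ÷ 17.640 = 1.000060
Product ≈ 1 (deviation 0.006%, within rounding noise).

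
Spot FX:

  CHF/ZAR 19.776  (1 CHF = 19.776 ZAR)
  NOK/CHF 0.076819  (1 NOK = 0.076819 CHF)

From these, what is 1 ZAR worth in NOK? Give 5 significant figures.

ZAR/NOK = 0.65825

1 ZAR ÷ 19.776 = 0.0505663 CHF
0.0505663 CHF ÷ 0.076819 = 0.658253 NOK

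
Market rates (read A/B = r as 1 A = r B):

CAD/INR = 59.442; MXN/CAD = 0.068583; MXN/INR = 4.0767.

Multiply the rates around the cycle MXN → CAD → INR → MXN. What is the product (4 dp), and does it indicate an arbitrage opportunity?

Around MXN → CAD → INR → MXN: 1 × 0.068583 × 59.442 ÷ 4.0767 = 1.000003
Product ≈ 1 (deviation 0.000%, within rounding noise).

1.0000 (no arbitrage)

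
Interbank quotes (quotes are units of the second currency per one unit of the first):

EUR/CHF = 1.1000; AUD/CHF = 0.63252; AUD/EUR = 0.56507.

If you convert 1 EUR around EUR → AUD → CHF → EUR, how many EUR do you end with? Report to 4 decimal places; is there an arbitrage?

1.0176 (arbitrage exists)

Around EUR → AUD → CHF → EUR: 1 ÷ 0.56507 × 0.63252 ÷ 1.1000 = 1.017605
Product > 1; profitable direction is EUR → AUD → CHF → EUR.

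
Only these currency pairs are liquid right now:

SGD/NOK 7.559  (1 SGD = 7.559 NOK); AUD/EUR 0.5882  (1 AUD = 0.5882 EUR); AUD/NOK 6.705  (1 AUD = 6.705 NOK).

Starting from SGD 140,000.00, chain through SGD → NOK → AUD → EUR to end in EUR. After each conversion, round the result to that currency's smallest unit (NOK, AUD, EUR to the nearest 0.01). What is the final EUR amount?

EUR 92,836.47

SGD 140,000.00 × 7.559 = NOK 1,058,260.00
NOK 1,058,260.00 ÷ 6.705 = AUD 157,831.47
AUD 157,831.47 × 0.5882 = EUR 92,836.47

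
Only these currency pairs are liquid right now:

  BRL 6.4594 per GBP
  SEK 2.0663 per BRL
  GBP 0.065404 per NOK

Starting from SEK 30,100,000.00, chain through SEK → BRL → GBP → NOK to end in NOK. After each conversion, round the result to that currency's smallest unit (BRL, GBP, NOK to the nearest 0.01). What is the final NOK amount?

SEK 30,100,000.00 ÷ 2.0663 = BRL 14,567,100.61
BRL 14,567,100.61 ÷ 6.4594 = GBP 2,255,178.59
GBP 2,255,178.59 ÷ 0.065404 = NOK 34,480,744.14

NOK 34,480,744.14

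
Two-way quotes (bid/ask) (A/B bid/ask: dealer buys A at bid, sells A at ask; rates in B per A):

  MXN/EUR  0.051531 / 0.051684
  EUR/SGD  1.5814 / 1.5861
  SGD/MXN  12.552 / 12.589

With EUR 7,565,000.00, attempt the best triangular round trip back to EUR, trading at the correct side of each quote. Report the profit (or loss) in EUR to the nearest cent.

Best loop EUR → SGD → MXN → EUR:
EUR 7,565,000.00 × 1.5814 (sell EUR at bid) = SGD 11,963,291.00
SGD 11,963,291.00 × 12.552 (sell SGD at bid) = MXN 150,163,228.63
MXN 150,163,228.63 × 0.051531 (sell MXN at bid) = EUR 7,738,061.33

Net profit: EUR 173,061.33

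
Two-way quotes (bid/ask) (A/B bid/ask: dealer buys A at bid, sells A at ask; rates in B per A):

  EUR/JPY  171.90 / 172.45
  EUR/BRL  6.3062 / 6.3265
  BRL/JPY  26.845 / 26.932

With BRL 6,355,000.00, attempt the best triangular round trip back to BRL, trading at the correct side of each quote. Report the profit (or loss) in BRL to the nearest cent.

Net profit: BRL 56,495.08

Best loop BRL → EUR → JPY → BRL:
BRL 6,355,000.00 ÷ 6.3265 (buy EUR at ask) = EUR 1,004,504.86
EUR 1,004,504.86 × 171.90 (sell EUR at bid) = JPY 172,674,386
JPY 172,674,386 ÷ 26.932 (buy BRL at ask) = BRL 6,411,495.08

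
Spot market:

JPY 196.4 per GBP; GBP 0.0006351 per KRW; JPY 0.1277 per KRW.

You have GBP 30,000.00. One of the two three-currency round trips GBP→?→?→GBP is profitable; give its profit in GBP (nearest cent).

Profit: GBP 713.45

Profitable loop is GBP → KRW → JPY → GBP:
GBP 30,000.00 ÷ 0.0006351 = KRW 47,236,656
KRW 47,236,656 × 0.1277 = JPY 6,032,121
JPY 6,032,121 ÷ 196.4 = GBP 30,713.45
Profit = GBP 30,713.45 − GBP 30,000.00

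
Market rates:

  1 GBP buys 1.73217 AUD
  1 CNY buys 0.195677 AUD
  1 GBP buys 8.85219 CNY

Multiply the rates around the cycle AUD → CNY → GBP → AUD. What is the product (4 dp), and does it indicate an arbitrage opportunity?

Around AUD → CNY → GBP → AUD: 1 ÷ 0.195677 ÷ 8.85219 × 1.73217 = 1.000000
Product ≈ 1 (deviation 0.000%, within rounding noise).

1.0000 (no arbitrage)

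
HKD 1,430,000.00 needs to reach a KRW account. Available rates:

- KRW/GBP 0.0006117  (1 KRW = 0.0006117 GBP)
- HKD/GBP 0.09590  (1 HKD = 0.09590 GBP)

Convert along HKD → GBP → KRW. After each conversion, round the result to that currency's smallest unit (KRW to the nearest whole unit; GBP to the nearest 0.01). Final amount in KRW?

HKD 1,430,000.00 × 0.09590 = GBP 137,137.00
GBP 137,137.00 ÷ 0.0006117 = KRW 224,189,962

KRW 224,189,962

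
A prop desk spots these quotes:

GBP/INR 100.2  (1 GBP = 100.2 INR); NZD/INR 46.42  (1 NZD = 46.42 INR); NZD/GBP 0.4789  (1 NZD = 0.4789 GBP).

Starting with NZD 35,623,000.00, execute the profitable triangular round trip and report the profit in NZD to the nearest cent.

Profit: NZD 1,201,589.42

Profitable loop is NZD → GBP → INR → NZD:
NZD 35,623,000.00 × 0.4789 = GBP 17,059,854.70
GBP 17,059,854.70 × 100.2 = INR 1,709,397,440.94
INR 1,709,397,440.94 ÷ 46.42 = NZD 36,824,589.42
Profit = NZD 36,824,589.42 − NZD 35,623,000.00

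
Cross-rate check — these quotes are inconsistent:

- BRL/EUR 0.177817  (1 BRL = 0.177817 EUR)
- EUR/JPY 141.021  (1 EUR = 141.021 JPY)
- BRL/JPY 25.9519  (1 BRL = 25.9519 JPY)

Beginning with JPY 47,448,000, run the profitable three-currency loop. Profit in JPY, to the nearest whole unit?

Profitable loop is JPY → EUR → BRL → JPY:
JPY 47,448,000 ÷ 141.021 = EUR 336,460.53
EUR 336,460.53 ÷ 0.177817 = BRL 1,892,173.00
BRL 1,892,173.00 × 25.9519 = JPY 49,105,485
Profit = JPY 49,105,485 − JPY 47,448,000

Profit: JPY 1,657,485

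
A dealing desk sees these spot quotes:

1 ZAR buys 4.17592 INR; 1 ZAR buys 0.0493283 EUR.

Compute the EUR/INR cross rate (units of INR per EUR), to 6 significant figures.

1 EUR ÷ 0.0493283 = 20.2723 ZAR
20.2723 ZAR × 4.17592 = 84.6557 INR

EUR/INR = 84.6557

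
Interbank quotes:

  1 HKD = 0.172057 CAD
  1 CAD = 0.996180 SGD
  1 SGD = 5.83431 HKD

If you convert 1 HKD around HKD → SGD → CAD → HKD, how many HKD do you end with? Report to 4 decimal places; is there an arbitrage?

1.0000 (no arbitrage)

Around HKD → SGD → CAD → HKD: 1 ÷ 5.83431 ÷ 0.996180 ÷ 0.172057 = 1.000001
Product ≈ 1 (deviation 0.000%, within rounding noise).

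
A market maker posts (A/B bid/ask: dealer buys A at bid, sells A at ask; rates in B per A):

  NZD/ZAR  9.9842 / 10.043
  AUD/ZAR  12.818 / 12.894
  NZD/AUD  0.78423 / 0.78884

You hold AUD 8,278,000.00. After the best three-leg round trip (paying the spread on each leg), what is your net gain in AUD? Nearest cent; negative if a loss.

Best loop AUD → ZAR → NZD → AUD:
AUD 8,278,000.00 × 12.818 (sell AUD at bid) = ZAR 106,107,404.00
ZAR 106,107,404.00 ÷ 10.043 (buy NZD at ask) = NZD 10,565,309.57
NZD 10,565,309.57 × 0.78423 (sell NZD at bid) = AUD 8,285,632.72

Net profit: AUD 7,632.72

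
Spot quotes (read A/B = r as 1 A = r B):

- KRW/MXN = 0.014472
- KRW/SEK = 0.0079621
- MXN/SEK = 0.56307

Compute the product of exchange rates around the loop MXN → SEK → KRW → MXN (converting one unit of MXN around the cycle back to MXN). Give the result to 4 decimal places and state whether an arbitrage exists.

1.0234 (arbitrage exists)

Around MXN → SEK → KRW → MXN: 1 × 0.56307 ÷ 0.0079621 × 0.014472 = 1.023442
Product > 1; profitable direction is MXN → SEK → KRW → MXN.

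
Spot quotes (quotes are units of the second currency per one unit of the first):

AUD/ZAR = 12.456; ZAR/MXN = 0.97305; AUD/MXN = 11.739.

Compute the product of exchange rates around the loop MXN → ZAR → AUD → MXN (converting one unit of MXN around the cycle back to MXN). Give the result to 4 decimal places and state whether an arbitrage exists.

0.9685 (arbitrage exists)

Around MXN → ZAR → AUD → MXN: 1 ÷ 0.97305 ÷ 12.456 × 11.739 = 0.968540
Product < 1; profitable direction is MXN → AUD → ZAR → MXN.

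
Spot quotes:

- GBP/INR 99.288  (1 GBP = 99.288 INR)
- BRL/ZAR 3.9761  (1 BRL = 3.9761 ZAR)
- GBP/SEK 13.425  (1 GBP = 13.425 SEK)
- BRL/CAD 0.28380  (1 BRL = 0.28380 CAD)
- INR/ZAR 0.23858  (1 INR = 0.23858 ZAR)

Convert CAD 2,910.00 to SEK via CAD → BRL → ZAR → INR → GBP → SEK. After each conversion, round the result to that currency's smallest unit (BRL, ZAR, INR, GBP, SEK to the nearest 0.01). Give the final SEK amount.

SEK 23,105.77

CAD 2,910.00 ÷ 0.28380 = BRL 10,253.70
BRL 10,253.70 × 3.9761 = ZAR 40,769.74
ZAR 40,769.74 ÷ 0.23858 = INR 170,884.99
INR 170,884.99 ÷ 99.288 = GBP 1,721.10
GBP 1,721.10 × 13.425 = SEK 23,105.77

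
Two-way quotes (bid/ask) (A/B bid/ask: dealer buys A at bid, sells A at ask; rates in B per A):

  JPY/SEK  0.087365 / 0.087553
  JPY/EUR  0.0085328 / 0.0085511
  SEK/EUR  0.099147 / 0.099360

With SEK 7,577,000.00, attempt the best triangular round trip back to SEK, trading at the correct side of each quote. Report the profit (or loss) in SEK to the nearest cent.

Net profit: SEK 98,247.01

Best loop SEK → EUR → JPY → SEK:
SEK 7,577,000.00 × 0.099147 (sell SEK at bid) = EUR 751,236.82
EUR 751,236.82 ÷ 0.0085511 (buy JPY at ask) = JPY 87,852,653
JPY 87,852,653 × 0.087365 (sell JPY at bid) = SEK 7,675,247.01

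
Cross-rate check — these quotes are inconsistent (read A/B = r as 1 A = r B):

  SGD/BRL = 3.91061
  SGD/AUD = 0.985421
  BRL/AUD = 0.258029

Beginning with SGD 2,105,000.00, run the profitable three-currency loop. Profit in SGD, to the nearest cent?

Profitable loop is SGD → BRL → AUD → SGD:
SGD 2,105,000.00 × 3.91061 = BRL 8,231,834.05
BRL 8,231,834.05 × 0.258029 = AUD 2,124,051.91
AUD 2,124,051.91 ÷ 0.985421 = SGD 2,155,476.60
Profit = SGD 2,155,476.60 − SGD 2,105,000.00

Profit: SGD 50,476.60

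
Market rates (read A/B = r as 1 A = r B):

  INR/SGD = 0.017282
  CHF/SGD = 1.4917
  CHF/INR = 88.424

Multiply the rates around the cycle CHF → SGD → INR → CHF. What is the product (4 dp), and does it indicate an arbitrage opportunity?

Around CHF → SGD → INR → CHF: 1 × 1.4917 ÷ 0.017282 ÷ 88.424 = 0.976152
Product < 1; profitable direction is CHF → INR → SGD → CHF.

0.9762 (arbitrage exists)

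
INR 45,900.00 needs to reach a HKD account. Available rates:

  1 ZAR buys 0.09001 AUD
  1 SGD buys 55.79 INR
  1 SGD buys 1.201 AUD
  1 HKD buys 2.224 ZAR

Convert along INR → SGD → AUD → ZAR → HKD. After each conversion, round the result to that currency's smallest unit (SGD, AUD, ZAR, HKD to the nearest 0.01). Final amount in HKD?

INR 45,900.00 ÷ 55.79 = SGD 822.73
SGD 822.73 × 1.201 = AUD 988.10
AUD 988.10 ÷ 0.09001 = ZAR 10,977.67
ZAR 10,977.67 ÷ 2.224 = HKD 4,936.00

HKD 4,936.00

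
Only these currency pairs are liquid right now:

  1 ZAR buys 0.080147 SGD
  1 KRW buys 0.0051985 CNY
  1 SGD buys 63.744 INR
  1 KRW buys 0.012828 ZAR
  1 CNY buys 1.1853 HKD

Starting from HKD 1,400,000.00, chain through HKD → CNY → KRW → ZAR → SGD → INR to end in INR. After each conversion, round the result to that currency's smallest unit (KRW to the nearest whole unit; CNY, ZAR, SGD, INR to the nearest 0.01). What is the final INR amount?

INR 14,890,430.12

HKD 1,400,000.00 ÷ 1.1853 = CNY 1,181,135.58
CNY 1,181,135.58 ÷ 0.0051985 = KRW 227,206,998
KRW 227,206,998 × 0.012828 = ZAR 2,914,611.37
ZAR 2,914,611.37 × 0.080147 = SGD 233,597.36
SGD 233,597.36 × 63.744 = INR 14,890,430.12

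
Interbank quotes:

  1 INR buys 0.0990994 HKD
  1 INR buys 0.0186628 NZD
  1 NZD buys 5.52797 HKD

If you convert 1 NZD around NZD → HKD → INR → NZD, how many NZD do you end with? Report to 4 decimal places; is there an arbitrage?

1.0410 (arbitrage exists)

Around NZD → HKD → INR → NZD: 1 × 5.52797 ÷ 0.0990994 × 0.0186628 = 1.041050
Product > 1; profitable direction is NZD → HKD → INR → NZD.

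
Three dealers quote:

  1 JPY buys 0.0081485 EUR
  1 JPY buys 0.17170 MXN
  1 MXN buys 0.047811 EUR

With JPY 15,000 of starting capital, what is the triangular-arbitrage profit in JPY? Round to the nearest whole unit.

Profit: JPY 112

Profitable loop is JPY → MXN → EUR → JPY:
JPY 15,000 × 0.17170 = MXN 2,575.50
MXN 2,575.50 × 0.047811 = EUR 123.14
EUR 123.14 ÷ 0.0081485 = JPY 15,112
Profit = JPY 15,112 − JPY 15,000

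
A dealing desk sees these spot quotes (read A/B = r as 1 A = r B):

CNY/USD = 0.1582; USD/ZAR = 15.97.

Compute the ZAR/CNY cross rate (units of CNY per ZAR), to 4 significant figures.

ZAR/CNY = 0.3958

1 ZAR ÷ 15.97 = 0.0626174 USD
0.0626174 USD ÷ 0.1582 = 0.395812 CNY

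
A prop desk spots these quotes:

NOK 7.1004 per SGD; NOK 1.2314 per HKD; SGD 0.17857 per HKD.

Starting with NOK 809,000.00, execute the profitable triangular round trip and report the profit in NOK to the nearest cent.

Profitable loop is NOK → HKD → SGD → NOK:
NOK 809,000.00 ÷ 1.2314 = HKD 656,975.80
HKD 656,975.80 × 0.17857 = SGD 117,316.17
SGD 117,316.17 × 7.1004 = NOK 832,991.72
Profit = NOK 832,991.72 − NOK 809,000.00

Profit: NOK 23,991.72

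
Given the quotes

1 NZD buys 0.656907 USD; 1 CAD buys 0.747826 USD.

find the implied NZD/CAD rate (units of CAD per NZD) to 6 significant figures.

1 NZD × 0.656907 = 0.656907 USD
0.656907 USD ÷ 0.747826 = 0.878422 CAD

NZD/CAD = 0.878422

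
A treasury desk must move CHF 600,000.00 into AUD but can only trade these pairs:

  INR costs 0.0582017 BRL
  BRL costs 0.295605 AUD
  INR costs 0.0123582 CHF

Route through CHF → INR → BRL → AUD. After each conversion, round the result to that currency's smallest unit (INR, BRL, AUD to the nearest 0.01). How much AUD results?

AUD 835,301.91

CHF 600,000.00 ÷ 0.0123582 = INR 48,550,759.82
INR 48,550,759.82 × 0.0582017 = BRL 2,825,736.76
BRL 2,825,736.76 × 0.295605 = AUD 835,301.91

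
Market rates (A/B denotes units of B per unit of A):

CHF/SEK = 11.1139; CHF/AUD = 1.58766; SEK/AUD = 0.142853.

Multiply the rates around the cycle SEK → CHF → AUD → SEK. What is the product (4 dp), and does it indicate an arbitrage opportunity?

Around SEK → CHF → AUD → SEK: 1 ÷ 11.1139 × 1.58766 ÷ 0.142853 = 1.000004
Product ≈ 1 (deviation 0.000%, within rounding noise).

1.0000 (no arbitrage)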